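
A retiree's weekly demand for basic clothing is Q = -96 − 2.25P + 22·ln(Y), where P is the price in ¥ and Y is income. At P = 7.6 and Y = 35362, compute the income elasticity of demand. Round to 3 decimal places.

0.188

At P = 7.6, Y = 35362: Q = 117.315.
Holding P constant, ∂Q/∂Y = 22/Y = 0.000622137.
η_Y = (∂Q/∂Y)·(Y/Q) = 0.000622137 × (35362/117.315) = 0.188.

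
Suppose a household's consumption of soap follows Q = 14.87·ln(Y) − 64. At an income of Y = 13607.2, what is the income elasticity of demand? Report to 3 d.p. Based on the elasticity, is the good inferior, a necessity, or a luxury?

At Y = 13607.2: Q = 77.538.
dQ/dY = 14.87/Y = 0.0010928 at this income.
η = (dQ/dY)·(Y/Q) = 0.0010928 × (13607.2/77.538) = 0.192.
Since 0 < η < 1, the good is a necessity.

0.192 (necessity)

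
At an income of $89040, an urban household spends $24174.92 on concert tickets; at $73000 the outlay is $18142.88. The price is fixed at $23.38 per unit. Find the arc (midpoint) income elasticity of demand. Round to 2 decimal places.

With a constant price, Q₁ = 24174.92/23.38 = 1034.000 and Q₂ = 18142.88/23.38 = 776.000 (equivalently, work directly with expenditure since P cancels).
Midpoint %ΔQ = (18142.88 − 24174.92)/21158.90 = -0.28508; midpoint %ΔI = (73000 − 89040)/81020 = -0.19798.
η = -0.28508 / -0.19798 = 1.44.

1.44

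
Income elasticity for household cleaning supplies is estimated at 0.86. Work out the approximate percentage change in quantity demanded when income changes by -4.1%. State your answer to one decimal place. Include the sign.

-3.5%

%ΔQ ≈ η × %ΔI = 0.86 × (-4.1%) = -3.5%.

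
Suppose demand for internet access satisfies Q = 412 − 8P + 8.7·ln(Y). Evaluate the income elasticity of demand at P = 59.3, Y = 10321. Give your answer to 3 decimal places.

At P = 59.3, Y = 10321: Q = 18.005.
Holding P constant, ∂Q/∂Y = 8.7/Y = 0.000842942.
η_Y = (∂Q/∂Y)·(Y/Q) = 0.000842942 × (10321/18.005) = 0.483.

0.483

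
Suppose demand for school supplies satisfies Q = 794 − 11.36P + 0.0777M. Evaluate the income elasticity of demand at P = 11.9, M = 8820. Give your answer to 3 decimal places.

0.510

At P = 11.9, M = 8820: Q = 1344.130.
Holding P constant, ∂Q/∂M = 0.0777.
η_M = (∂Q/∂M)·(M/Q) = 0.0777 × (8820/1344.130) = 0.510.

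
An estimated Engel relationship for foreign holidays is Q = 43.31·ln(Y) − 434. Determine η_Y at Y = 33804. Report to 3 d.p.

2.454

At Y = 33804: Q = 17.651.
dQ/dY = 43.31/Y = 0.00128121 at this income.
η = (dQ/dY)·(Y/Q) = 0.00128121 × (33804/17.651) = 2.454.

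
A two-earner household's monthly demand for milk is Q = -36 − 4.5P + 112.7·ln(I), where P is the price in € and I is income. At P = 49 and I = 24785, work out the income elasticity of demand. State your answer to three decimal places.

0.128

At P = 49, I = 24785: Q = 883.798.
Holding P constant, ∂Q/∂I = 112.7/I = 0.00454711.
η_I = (∂Q/∂I)·(I/Q) = 0.00454711 × (24785/883.798) = 0.128.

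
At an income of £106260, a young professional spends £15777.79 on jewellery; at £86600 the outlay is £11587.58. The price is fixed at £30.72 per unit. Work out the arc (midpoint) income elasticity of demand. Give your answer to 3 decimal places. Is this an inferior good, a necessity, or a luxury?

1.502 (luxury)

With a constant price, Q₁ = 15777.79/30.72 = 513.600 and Q₂ = 11587.58/30.72 = 377.200 (equivalently, work directly with expenditure since P cancels).
Midpoint %ΔQ = (11587.58 − 15777.79)/13682.69 = -0.30624; midpoint %ΔI = (86600 − 106260)/96430 = -0.20388.
η = -0.30624 / -0.20388 = 1.502.
η > 1 ⇒ luxury.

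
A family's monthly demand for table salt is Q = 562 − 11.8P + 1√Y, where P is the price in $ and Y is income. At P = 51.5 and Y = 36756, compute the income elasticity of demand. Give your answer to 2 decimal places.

0.66

At P = 51.5, Y = 36756: Q = 146.019.
Holding P constant, ∂Q/∂Y = 1/(2√Y) = 0.00260799.
η_Y = (∂Q/∂Y)·(Y/Q) = 0.00260799 × (36756/146.019) = 0.66.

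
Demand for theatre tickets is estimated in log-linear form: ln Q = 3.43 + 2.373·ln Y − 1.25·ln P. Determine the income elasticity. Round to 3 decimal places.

In a log-linear demand, the coefficient on ln Y is the income elasticity.
So η = 2.373.

2.373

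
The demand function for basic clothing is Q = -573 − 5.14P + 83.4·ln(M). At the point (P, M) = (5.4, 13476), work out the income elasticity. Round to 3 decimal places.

At P = 5.4, M = 13476: Q = 192.267.
Holding P constant, ∂Q/∂M = 83.4/M = 0.00618878.
η_M = (∂Q/∂M)·(M/Q) = 0.00618878 × (13476/192.267) = 0.434.

0.434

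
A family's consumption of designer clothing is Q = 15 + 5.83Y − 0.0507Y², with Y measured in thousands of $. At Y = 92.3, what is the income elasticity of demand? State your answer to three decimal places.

-2.688

At Y = 92.3: Q = 121.1810.
dQ/dY = 5.83 − 0.1014Y = -3.52922.
η = (dQ/dY)·(Y/Q) = -3.52922 × (92.3/121.1810) = -2.688.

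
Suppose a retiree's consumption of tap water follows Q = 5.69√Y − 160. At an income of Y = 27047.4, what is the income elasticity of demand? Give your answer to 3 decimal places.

0.603

At Y = 27047.4: Q = 775.783.
dQ/dY = 5.69/(2√Y) = 0.0172989 at this income.
η = (dQ/dY)·(Y/Q) = 0.0172989 × (27047.4/775.783) = 0.603.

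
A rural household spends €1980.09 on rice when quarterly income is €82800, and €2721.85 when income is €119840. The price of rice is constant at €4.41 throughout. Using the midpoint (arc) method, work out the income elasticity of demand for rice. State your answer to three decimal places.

0.863

With a constant price, Q₁ = 1980.09/4.41 = 449.000 and Q₂ = 2721.85/4.41 = 617.200 (equivalently, work directly with expenditure since P cancels).
Midpoint %ΔQ = (2721.85 − 1980.09)/2350.97 = 0.31551; midpoint %ΔI = (119840 − 82800)/101320 = 0.36557.
η = 0.31551 / 0.36557 = 0.863.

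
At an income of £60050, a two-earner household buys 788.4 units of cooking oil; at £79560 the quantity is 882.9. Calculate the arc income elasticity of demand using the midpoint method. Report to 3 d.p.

0.405

ΔQ = 882.9 − 788.4 = 94.5; midpoint Q̄ = (788.4 + 882.9)/2 = 835.65.
ΔI = 79560 − 60050 = 19510; midpoint Ī = (60050 + 79560)/2 = 69805.
η = (ΔQ/Q̄) ÷ (ΔI/Ī) = (94.5/835.65) ÷ (19510/69805) = 0.405.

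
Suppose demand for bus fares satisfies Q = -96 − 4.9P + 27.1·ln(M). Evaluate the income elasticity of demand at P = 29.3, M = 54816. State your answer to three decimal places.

At P = 29.3, M = 54816: Q = 56.138.
Holding P constant, ∂Q/∂M = 27.1/M = 0.000494381.
η_M = (∂Q/∂M)·(M/Q) = 0.000494381 × (54816/56.138) = 0.483.

0.483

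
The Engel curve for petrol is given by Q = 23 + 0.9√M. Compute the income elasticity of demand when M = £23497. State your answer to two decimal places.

At M = 23497: Q = 160.959.
dQ/dM = 0.9/(2√M) = 0.00293566 at this income.
η = (dQ/dM)·(M/Q) = 0.00293566 × (23497/160.959) = 0.43.

0.43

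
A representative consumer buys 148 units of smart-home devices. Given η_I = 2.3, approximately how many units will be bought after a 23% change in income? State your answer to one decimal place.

226.3

%ΔQ ≈ η × %ΔI = 2.3 × 23% = 52.9%.
New Q ≈ 148 × (1 + 0.529) = 226.3.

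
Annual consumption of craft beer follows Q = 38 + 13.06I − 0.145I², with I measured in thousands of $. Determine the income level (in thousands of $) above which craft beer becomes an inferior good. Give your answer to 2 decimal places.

45.03

dQ/dI = 13.06 − 0.29I.
The good is inferior where dQ/dI < 0. Setting dQ/dI = 0 gives I = 13.06 / 0.29 = 45.03.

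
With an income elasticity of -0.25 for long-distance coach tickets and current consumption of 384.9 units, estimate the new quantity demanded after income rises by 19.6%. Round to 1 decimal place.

%ΔQ ≈ η × %ΔI = -0.25 × 19.6% = -4.9%.
New Q ≈ 384.9 × (1 − 0.049) = 366.0.

366.0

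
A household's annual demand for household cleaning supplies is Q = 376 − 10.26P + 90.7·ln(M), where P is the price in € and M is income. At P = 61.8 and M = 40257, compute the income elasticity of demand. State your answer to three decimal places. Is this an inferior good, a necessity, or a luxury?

At P = 61.8, M = 40257: Q = 703.628.
Holding P constant, ∂Q/∂M = 90.7/M = 0.00225302.
η_M = (∂Q/∂M)·(M/Q) = 0.00225302 × (40257/703.628) = 0.129.
Since 0 < η < 1, this is a necessity.

0.129 (necessity)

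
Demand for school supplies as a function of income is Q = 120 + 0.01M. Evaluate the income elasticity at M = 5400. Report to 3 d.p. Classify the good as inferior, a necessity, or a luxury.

At M = 5400: Q = 174.000.
dQ/dM = 0.01.
η = (dQ/dM)·(M/Q) = 0.01 × (5400/174.000) = 0.310.
Since 0 < η < 1, the good is a necessity.

0.310 (necessity)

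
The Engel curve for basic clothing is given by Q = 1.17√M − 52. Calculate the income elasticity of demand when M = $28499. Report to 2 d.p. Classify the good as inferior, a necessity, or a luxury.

At M = 28499: Q = 145.515.
dQ/dM = 1.17/(2√M) = 0.0034653 at this income.
η = (dQ/dM)·(M/Q) = 0.0034653 × (28499/145.515) = 0.68.
Since 0 < η < 1, the good is a necessity.

0.68 (necessity)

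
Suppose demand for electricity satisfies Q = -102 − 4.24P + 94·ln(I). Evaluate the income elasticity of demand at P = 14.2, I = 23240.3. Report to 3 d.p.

0.120

At P = 14.2, I = 23240.3: Q = 782.834.
Holding P constant, ∂Q/∂I = 94/I = 0.0040447.
η_I = (∂Q/∂I)·(I/Q) = 0.0040447 × (23240.3/782.834) = 0.120.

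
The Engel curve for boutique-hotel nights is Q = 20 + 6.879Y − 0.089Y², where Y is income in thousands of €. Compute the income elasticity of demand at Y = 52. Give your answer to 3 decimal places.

At Y = 52: Q = 137.0520.
dQ/dY = 6.879 − 0.178Y = -2.37700.
η = (dQ/dY)·(Y/Q) = -2.37700 × (52/137.0520) = -0.902.

-0.902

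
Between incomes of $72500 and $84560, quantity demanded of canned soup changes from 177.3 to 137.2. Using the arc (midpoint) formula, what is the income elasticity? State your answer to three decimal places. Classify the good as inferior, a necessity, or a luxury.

-1.661 (inferior good)

ΔQ = 137.2 − 177.3 = -40.1; midpoint Q̄ = (177.3 + 137.2)/2 = 157.25.
ΔI = 84560 − 72500 = 12060; midpoint Ī = (72500 + 84560)/2 = 78530.
η = (ΔQ/Q̄) ÷ (ΔI/Ī) = (-40.1/157.25) ÷ (12060/78530) = -1.661.
η < 0 ⇒ inferior good.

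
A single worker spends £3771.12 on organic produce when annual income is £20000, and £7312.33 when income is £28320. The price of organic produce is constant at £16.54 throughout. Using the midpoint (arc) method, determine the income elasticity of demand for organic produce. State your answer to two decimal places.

With a constant price, Q₁ = 3771.12/16.54 = 228.000 and Q₂ = 7312.33/16.54 = 442.100 (equivalently, work directly with expenditure since P cancels).
Midpoint %ΔQ = (7312.33 − 3771.12)/5541.73 = 0.63901; midpoint %ΔI = (28320 − 20000)/24160 = 0.34437.
η = 0.63901 / 0.34437 = 1.86.

1.86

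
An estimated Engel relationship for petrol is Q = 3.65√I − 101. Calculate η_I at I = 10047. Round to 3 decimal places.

At I = 10047: Q = 264.857.
dQ/dI = 3.65/(2√I) = 0.0182073 at this income.
η = (dQ/dI)·(I/Q) = 0.0182073 × (10047/264.857) = 0.691.

0.691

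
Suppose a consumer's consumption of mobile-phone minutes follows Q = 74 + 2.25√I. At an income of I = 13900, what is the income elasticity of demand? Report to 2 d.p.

At I = 13900: Q = 339.271.
dQ/dI = 2.25/(2√I) = 0.00954213 at this income.
η = (dQ/dI)·(I/Q) = 0.00954213 × (13900/339.271) = 0.39.

0.39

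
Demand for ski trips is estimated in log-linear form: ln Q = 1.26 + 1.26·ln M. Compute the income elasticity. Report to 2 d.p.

1.26

In a log-linear demand, the coefficient on ln M is the income elasticity.
So η = 1.26.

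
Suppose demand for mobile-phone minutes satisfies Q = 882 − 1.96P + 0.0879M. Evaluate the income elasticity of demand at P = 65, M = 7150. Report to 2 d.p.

0.45

At P = 65, M = 7150: Q = 1383.085.
Holding P constant, ∂Q/∂M = 0.0879.
η_M = (∂Q/∂M)·(M/Q) = 0.0879 × (7150/1383.085) = 0.45.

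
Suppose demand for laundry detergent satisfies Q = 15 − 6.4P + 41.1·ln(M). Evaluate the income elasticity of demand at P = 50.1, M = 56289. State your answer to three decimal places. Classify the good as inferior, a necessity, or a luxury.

0.286 (necessity)

At P = 50.1, M = 56289: Q = 143.922.
Holding P constant, ∂Q/∂M = 41.1/M = 0.00073016.
η_M = (∂Q/∂M)·(M/Q) = 0.00073016 × (56289/143.922) = 0.286.
Since 0 < η < 1, this is a necessity.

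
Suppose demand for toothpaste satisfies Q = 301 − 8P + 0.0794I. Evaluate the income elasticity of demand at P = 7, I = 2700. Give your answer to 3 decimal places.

0.467

At P = 7, I = 2700: Q = 459.380.
Holding P constant, ∂Q/∂I = 0.0794.
η_I = (∂Q/∂I)·(I/Q) = 0.0794 × (2700/459.380) = 0.467.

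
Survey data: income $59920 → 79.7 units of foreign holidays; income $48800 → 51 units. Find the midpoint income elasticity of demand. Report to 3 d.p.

2.147

ΔQ = 51 − 79.7 = -28.7; midpoint Q̄ = (79.7 + 51)/2 = 65.35.
ΔI = 48800 − 59920 = -11120; midpoint Ī = (59920 + 48800)/2 = 54360.
η = (ΔQ/Q̄) ÷ (ΔI/Ī) = (-28.7/65.35) ÷ (-11120/54360) = 2.147.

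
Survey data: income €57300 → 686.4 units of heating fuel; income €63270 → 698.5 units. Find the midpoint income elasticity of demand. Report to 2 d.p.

ΔQ = 698.5 − 686.4 = 12.1; midpoint Q̄ = (686.4 + 698.5)/2 = 692.45.
ΔI = 63270 − 57300 = 5970; midpoint Ī = (57300 + 63270)/2 = 60285.
η = (ΔQ/Q̄) ÷ (ΔI/Ī) = (12.1/692.45) ÷ (5970/60285) = 0.18.

0.18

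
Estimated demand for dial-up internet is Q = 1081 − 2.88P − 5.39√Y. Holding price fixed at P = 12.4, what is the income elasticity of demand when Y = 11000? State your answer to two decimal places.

-0.59

At P = 12.4, Y = 11000: Q = 479.980.
Holding P constant, ∂Q/∂Y = -5.39/(2√Y) = -0.0256958.
η_Y = (∂Q/∂Y)·(Y/Q) = -0.0256958 × (11000/479.980) = -0.59.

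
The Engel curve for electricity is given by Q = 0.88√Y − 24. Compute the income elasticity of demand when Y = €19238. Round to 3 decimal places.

0.622

At Y = 19238: Q = 98.057.
dQ/dY = 0.88/(2√Y) = 0.00317229 at this income.
η = (dQ/dY)·(Y/Q) = 0.00317229 × (19238/98.057) = 0.622.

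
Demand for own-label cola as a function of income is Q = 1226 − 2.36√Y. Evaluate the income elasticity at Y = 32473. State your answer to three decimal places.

-0.266

At Y = 32473: Q = 800.722.
dQ/dY = -2.36/(2√Y) = -0.00654818 at this income.
η = (dQ/dY)·(Y/Q) = -0.00654818 × (32473/800.722) = -0.266.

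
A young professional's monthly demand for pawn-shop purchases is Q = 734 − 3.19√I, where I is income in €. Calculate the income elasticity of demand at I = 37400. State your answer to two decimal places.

-2.63

At I = 37400: Q = 117.083.
dQ/dI = -3.19/(2√I) = -0.00824755 at this income.
η = (dQ/dI)·(I/Q) = -0.00824755 × (37400/117.083) = -2.63.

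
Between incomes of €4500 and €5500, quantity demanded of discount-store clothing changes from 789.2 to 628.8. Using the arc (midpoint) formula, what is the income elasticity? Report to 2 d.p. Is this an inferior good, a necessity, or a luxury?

ΔQ = 628.8 − 789.2 = -160.4; midpoint Q̄ = (789.2 + 628.8)/2 = 709.
ΔI = 5500 − 4500 = 1000; midpoint Ī = (4500 + 5500)/2 = 5000.
η = (ΔQ/Q̄) ÷ (ΔI/Ī) = (-160.4/709) ÷ (1000/5000) = -1.13.
η < 0 ⇒ inferior good.

-1.13 (inferior good)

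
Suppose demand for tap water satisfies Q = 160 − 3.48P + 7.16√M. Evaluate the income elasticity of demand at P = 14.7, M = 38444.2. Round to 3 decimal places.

At P = 14.7, M = 38444.2: Q = 1512.719.
Holding P constant, ∂Q/∂M = 7.16/(2√M) = 0.0182586.
η_M = (∂Q/∂M)·(M/Q) = 0.0182586 × (38444.2/1512.719) = 0.464.

0.464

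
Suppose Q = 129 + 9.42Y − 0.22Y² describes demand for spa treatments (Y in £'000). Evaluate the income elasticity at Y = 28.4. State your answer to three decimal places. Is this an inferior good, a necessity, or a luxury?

At Y = 28.4: Q = 219.0848.
dQ/dY = 9.42 − 0.44Y = -3.07600.
η = (dQ/dY)·(Y/Q) = -3.07600 × (28.4/219.0848) = -0.399.
η < 0 ⇒ inferior good.

-0.399 (inferior good)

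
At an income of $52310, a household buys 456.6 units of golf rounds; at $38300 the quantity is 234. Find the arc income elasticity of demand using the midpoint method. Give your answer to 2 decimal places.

2.08

ΔQ = 234 − 456.6 = -222.6; midpoint Q̄ = (456.6 + 234)/2 = 345.3.
ΔI = 38300 − 52310 = -14010; midpoint Ī = (52310 + 38300)/2 = 45305.
η = (ΔQ/Q̄) ÷ (ΔI/Ī) = (-222.6/345.3) ÷ (-14010/45305) = 2.08.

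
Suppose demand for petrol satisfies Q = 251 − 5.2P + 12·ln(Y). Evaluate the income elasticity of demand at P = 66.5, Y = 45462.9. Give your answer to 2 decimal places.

At P = 66.5, Y = 45462.9: Q = 33.896.
Holding P constant, ∂Q/∂Y = 12/Y = 0.000263951.
η_Y = (∂Q/∂Y)·(Y/Q) = 0.000263951 × (45462.9/33.896) = 0.35.

0.35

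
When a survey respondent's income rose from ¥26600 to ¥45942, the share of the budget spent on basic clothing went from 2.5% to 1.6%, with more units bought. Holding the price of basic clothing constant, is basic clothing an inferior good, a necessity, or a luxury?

necessity

Quantity rises but the budget share falls as income rises, so 0 < η < 1.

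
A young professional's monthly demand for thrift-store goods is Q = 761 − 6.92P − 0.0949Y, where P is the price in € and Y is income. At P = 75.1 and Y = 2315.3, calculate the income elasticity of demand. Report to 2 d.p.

-10.18

At P = 75.1, Y = 2315.3: Q = 21.586.
Holding P constant, ∂Q/∂Y = −0.0949.
η_Y = (∂Q/∂Y)·(Y/Q) = -0.0949 × (2315.3/21.586) = -10.18.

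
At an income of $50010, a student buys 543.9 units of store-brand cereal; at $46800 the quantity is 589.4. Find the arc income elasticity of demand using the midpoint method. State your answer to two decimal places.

-1.21

ΔQ = 589.4 − 543.9 = 45.5; midpoint Q̄ = (543.9 + 589.4)/2 = 566.65.
ΔI = 46800 − 50010 = -3210; midpoint Ī = (50010 + 46800)/2 = 48405.
η = (ΔQ/Q̄) ÷ (ΔI/Ī) = (45.5/566.65) ÷ (-3210/48405) = -1.21.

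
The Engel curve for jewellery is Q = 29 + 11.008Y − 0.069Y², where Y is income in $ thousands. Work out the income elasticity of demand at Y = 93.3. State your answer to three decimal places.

-0.383

At Y = 93.3: Q = 455.4090.
dQ/dY = 11.008 − 0.138Y = -1.86740.
η = (dQ/dY)·(Y/Q) = -1.86740 × (93.3/455.4090) = -0.383.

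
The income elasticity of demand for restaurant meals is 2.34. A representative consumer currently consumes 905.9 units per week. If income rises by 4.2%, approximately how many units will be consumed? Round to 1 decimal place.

994.9

%ΔQ ≈ η × %ΔI = 2.34 × 4.2% = 9.828%.
New Q ≈ 905.9 × (1 + 0.09828) = 994.9.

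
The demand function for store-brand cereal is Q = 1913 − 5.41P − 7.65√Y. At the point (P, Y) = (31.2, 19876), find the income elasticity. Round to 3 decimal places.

-0.810

At P = 31.2, Y = 19876: Q = 665.694.
Holding P constant, ∂Q/∂Y = -7.65/(2√Y) = -0.0271311.
η_Y = (∂Q/∂Y)·(Y/Q) = -0.0271311 × (19876/665.694) = -0.810.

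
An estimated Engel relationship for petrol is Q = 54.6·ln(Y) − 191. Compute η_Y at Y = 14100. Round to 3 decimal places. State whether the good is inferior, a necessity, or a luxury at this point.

At Y = 14100: Q = 330.645.
dQ/dY = 54.6/Y = 0.00387234 at this income.
η = (dQ/dY)·(Y/Q) = 0.00387234 × (14100/330.645) = 0.165.
Since 0 < η < 1, the good is a necessity.

0.165 (necessity)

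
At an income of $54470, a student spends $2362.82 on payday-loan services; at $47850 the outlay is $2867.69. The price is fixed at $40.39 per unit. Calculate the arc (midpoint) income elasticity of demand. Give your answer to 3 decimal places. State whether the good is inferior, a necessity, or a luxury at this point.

-1.492 (inferior good)

With a constant price, Q₁ = 2362.82/40.39 = 58.500 and Q₂ = 2867.69/40.39 = 71.000 (equivalently, work directly with expenditure since P cancels).
Midpoint %ΔQ = (2867.69 − 2362.82)/2615.26 = 0.19305; midpoint %ΔI = (47850 − 54470)/51160 = -0.12940.
η = 0.19305 / -0.12940 = -1.492.
η < 0 ⇒ inferior good.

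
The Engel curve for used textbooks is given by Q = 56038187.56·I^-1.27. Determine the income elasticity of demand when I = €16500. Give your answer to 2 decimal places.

-1.27

For Q = A·I^β the income elasticity is constant and equal to β.
Here β = -1.27, so η = -1.27.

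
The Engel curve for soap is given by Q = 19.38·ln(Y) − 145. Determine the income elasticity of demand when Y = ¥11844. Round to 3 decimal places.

0.527

At Y = 11844: Q = 36.776.
dQ/dY = 19.38/Y = 0.00163627 at this income.
η = (dQ/dY)·(Y/Q) = 0.00163627 × (11844/36.776) = 0.527.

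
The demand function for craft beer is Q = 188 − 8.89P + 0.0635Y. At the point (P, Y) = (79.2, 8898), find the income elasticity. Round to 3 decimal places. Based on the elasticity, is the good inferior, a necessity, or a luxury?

At P = 79.2, Y = 8898: Q = 48.935.
Holding P constant, ∂Q/∂Y = 0.0635.
η_Y = (∂Q/∂Y)·(Y/Q) = 0.0635 × (8898/48.935) = 11.546.
Since η > 1, this is a luxury.

11.546 (luxury)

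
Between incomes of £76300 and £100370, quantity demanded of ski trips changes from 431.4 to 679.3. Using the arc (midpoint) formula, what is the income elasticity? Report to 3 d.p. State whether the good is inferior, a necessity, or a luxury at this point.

ΔQ = 679.3 − 431.4 = 247.9; midpoint Q̄ = (431.4 + 679.3)/2 = 555.35.
ΔI = 100370 − 76300 = 24070; midpoint Ī = (76300 + 100370)/2 = 88335.
η = (ΔQ/Q̄) ÷ (ΔI/Ī) = (247.9/555.35) ÷ (24070/88335) = 1.638.
η > 1 ⇒ luxury.

1.638 (luxury)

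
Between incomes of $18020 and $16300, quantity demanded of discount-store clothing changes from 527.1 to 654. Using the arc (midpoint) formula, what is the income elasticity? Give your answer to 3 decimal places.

ΔQ = 654 − 527.1 = 126.9; midpoint Q̄ = (527.1 + 654)/2 = 590.55.
ΔI = 16300 − 18020 = -1720; midpoint Ī = (18020 + 16300)/2 = 17160.
η = (ΔQ/Q̄) ÷ (ΔI/Ī) = (126.9/590.55) ÷ (-1720/17160) = -2.144.

-2.144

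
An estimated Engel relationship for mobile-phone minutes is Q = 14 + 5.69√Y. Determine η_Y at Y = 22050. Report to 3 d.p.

At Y = 22050: Q = 858.922.
dQ/dY = 5.69/(2√Y) = 0.0191592 at this income.
η = (dQ/dY)·(Y/Q) = 0.0191592 × (22050/858.922) = 0.492.

0.492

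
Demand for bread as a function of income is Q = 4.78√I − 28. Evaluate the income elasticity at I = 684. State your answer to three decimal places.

0.644

At I = 684: Q = 97.013.
dQ/dI = 4.78/(2√I) = 0.0913839 at this income.
η = (dQ/dI)·(I/Q) = 0.0913839 × (684/97.013) = 0.644.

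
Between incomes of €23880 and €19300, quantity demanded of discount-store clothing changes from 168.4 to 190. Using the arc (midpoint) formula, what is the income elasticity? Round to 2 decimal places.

-0.57

ΔQ = 190 − 168.4 = 21.6; midpoint Q̄ = (168.4 + 190)/2 = 179.2.
ΔI = 19300 − 23880 = -4580; midpoint Ī = (23880 + 19300)/2 = 21590.
η = (ΔQ/Q̄) ÷ (ΔI/Ī) = (21.6/179.2) ÷ (-4580/21590) = -0.57.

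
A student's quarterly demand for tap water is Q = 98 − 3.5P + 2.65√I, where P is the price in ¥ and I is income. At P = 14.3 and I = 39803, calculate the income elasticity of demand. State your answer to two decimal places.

0.46

At P = 14.3, I = 39803: Q = 576.643.
Holding P constant, ∂Q/∂I = 2.65/(2√I) = 0.00664137.
η_I = (∂Q/∂I)·(I/Q) = 0.00664137 × (39803/576.643) = 0.46.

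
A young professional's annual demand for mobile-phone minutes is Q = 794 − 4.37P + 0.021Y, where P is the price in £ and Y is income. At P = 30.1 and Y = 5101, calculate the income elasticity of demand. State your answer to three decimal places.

0.139

At P = 30.1, Y = 5101: Q = 769.584.
Holding P constant, ∂Q/∂Y = 0.021.
η_Y = (∂Q/∂Y)·(Y/Q) = 0.021 × (5101/769.584) = 0.139.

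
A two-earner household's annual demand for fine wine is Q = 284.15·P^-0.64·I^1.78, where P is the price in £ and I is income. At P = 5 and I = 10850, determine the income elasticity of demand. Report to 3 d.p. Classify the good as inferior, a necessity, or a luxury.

For a multiplicative demand Q = A·P^α·I^β, the income elasticity is β everywhere.
Here β = 1.78, so η = 1.780.
Since η > 1, this is a luxury.

1.780 (luxury)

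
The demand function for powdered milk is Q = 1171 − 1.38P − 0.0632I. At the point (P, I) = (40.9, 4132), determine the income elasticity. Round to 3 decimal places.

At P = 40.9, I = 4132: Q = 853.416.
Holding P constant, ∂Q/∂I = −0.0632.
η_I = (∂Q/∂I)·(I/Q) = -0.0632 × (4132/853.416) = -0.306.

-0.306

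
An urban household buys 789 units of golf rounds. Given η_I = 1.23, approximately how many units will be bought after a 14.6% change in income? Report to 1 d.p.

%ΔQ ≈ η × %ΔI = 1.23 × 14.6% = 17.958%.
New Q ≈ 789 × (1 + 0.17958) = 930.7.

930.7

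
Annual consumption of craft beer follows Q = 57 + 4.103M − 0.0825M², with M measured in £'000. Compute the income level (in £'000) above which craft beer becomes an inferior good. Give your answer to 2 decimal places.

24.87

dQ/dM = 4.103 − 0.165M.
The good is inferior where dQ/dM < 0. Setting dQ/dM = 0 gives M = 4.103 / 0.165 = 24.87.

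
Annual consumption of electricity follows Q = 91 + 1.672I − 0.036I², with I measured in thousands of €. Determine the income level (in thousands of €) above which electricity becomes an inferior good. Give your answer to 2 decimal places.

23.22

dQ/dI = 1.672 − 0.072I.
The good is inferior where dQ/dI < 0. Setting dQ/dI = 0 gives I = 1.672 / 0.072 = 23.22.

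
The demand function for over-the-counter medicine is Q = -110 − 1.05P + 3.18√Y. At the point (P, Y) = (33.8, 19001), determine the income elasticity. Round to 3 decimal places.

0.748

At P = 33.8, Y = 19001: Q = 292.854.
Holding P constant, ∂Q/∂Y = 3.18/(2√Y) = 0.0115348.
η_Y = (∂Q/∂Y)·(Y/Q) = 0.0115348 × (19001/292.854) = 0.748.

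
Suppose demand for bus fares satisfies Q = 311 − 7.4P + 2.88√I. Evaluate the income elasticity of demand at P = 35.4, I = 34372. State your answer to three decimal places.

0.458

At P = 35.4, I = 34372: Q = 582.983.
Holding P constant, ∂Q/∂I = 2.88/(2√I) = 0.00776712.
η_I = (∂Q/∂I)·(I/Q) = 0.00776712 × (34372/582.983) = 0.458.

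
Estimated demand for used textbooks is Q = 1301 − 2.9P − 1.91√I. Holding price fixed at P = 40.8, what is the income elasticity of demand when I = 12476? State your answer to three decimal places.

At P = 40.8, I = 12476: Q = 969.341.
Holding P constant, ∂Q/∂I = -1.91/(2√I) = -0.00854999.
η_I = (∂Q/∂I)·(I/Q) = -0.00854999 × (12476/969.341) = -0.110.

-0.110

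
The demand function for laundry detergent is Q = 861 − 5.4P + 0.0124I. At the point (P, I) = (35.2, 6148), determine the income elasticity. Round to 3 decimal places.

0.102

At P = 35.2, I = 6148: Q = 747.155.
Holding P constant, ∂Q/∂I = 0.0124.
η_I = (∂Q/∂I)·(I/Q) = 0.0124 × (6148/747.155) = 0.102.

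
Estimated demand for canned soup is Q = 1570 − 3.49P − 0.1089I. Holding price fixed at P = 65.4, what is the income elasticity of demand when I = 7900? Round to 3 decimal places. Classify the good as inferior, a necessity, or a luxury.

At P = 65.4, I = 7900: Q = 481.444.
Holding P constant, ∂Q/∂I = −0.1089.
η_I = (∂Q/∂I)·(I/Q) = -0.1089 × (7900/481.444) = -1.787.
Since η < 0, this is an inferior good.

-1.787 (inferior good)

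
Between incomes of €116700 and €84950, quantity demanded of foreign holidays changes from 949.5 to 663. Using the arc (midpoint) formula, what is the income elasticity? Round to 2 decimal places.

1.13

ΔQ = 663 − 949.5 = -286.5; midpoint Q̄ = (949.5 + 663)/2 = 806.25.
ΔI = 84950 − 116700 = -31750; midpoint Ī = (116700 + 84950)/2 = 100825.
η = (ΔQ/Q̄) ÷ (ΔI/Ī) = (-286.5/806.25) ÷ (-31750/100825) = 1.13.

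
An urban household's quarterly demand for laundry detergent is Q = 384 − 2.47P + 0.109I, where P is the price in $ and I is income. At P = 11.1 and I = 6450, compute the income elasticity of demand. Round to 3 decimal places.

0.663

At P = 11.1, I = 6450: Q = 1059.633.
Holding P constant, ∂Q/∂I = 0.109.
η_I = (∂Q/∂I)·(I/Q) = 0.109 × (6450/1059.633) = 0.663.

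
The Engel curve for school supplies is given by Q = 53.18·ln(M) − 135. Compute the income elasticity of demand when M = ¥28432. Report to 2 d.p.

At M = 28432: Q = 410.375.
dQ/dM = 53.18/M = 0.00187043 at this income.
η = (dQ/dM)·(M/Q) = 0.00187043 × (28432/410.375) = 0.13.

0.13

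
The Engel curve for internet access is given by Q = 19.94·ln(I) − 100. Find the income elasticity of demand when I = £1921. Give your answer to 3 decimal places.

At I = 1921: Q = 50.758.
dQ/dI = 19.94/I = 0.01038 at this income.
η = (dQ/dI)·(I/Q) = 0.01038 × (1921/50.758) = 0.393.

0.393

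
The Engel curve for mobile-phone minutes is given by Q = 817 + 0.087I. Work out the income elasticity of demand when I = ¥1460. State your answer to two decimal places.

0.13

At I = 1460: Q = 944.020.
dQ/dI = 0.087.
η = (dQ/dI)·(I/Q) = 0.087 × (1460/944.020) = 0.13.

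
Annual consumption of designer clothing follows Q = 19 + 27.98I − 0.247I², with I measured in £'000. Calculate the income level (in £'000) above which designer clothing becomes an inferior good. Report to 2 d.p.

dQ/dI = 27.98 − 0.494I.
The good is inferior where dQ/dI < 0. Setting dQ/dI = 0 gives I = 27.98 / 0.494 = 56.64.

56.64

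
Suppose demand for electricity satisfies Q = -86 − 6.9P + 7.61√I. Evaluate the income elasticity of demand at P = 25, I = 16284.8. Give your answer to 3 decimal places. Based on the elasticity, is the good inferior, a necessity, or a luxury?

At P = 25, I = 16284.8: Q = 712.627.
Holding P constant, ∂Q/∂I = 7.61/(2√I) = 0.029817.
η_I = (∂Q/∂I)·(I/Q) = 0.029817 × (16284.8/712.627) = 0.681.
Since 0 < η < 1, this is a necessity.

0.681 (necessity)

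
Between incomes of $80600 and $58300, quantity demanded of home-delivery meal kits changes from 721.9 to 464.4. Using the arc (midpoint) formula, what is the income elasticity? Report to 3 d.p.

ΔQ = 464.4 − 721.9 = -257.5; midpoint Q̄ = (721.9 + 464.4)/2 = 593.15.
ΔI = 58300 − 80600 = -22300; midpoint Ī = (80600 + 58300)/2 = 69450.
η = (ΔQ/Q̄) ÷ (ΔI/Ī) = (-257.5/593.15) ÷ (-22300/69450) = 1.352.

1.352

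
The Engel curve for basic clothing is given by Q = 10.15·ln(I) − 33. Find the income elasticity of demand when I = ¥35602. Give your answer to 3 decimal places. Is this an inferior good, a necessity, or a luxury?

At I = 35602: Q = 73.374.
dQ/dI = 10.15/I = 0.000285096 at this income.
η = (dQ/dI)·(I/Q) = 0.000285096 × (35602/73.374) = 0.138.
Since 0 < η < 1, the good is a necessity.

0.138 (necessity)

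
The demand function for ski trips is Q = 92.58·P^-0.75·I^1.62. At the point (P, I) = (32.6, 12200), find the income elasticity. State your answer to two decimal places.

1.62

For a multiplicative demand Q = A·P^α·I^β, the income elasticity is β everywhere.
Here β = 1.62, so η = 1.62.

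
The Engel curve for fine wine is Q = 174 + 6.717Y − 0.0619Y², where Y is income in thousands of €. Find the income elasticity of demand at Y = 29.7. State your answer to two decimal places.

At Y = 29.7: Q = 318.8935.
dQ/dY = 6.717 − 0.1238Y = 3.04014.
η = (dQ/dY)·(Y/Q) = 3.04014 × (29.7/318.8935) = 0.28.

0.28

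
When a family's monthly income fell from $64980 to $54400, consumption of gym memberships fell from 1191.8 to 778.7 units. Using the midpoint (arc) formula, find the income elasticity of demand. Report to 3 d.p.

2.366

ΔQ = 778.7 − 1191.8 = -413.1; midpoint Q̄ = (1191.8 + 778.7)/2 = 985.25.
ΔI = 54400 − 64980 = -10580; midpoint Ī = (64980 + 54400)/2 = 59690.
η = (ΔQ/Q̄) ÷ (ΔI/Ī) = (-413.1/985.25) ÷ (-10580/59690) = 2.366.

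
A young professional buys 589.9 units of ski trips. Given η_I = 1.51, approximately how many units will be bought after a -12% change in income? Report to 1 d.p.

483.0

%ΔQ ≈ η × %ΔI = 1.51 × (-12%) = -18.12%.
New Q ≈ 589.9 × (1 − 0.1812) = 483.0.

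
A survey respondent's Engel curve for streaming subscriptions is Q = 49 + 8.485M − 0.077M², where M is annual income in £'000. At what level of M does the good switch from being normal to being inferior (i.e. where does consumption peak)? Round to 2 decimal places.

55.10

dQ/dM = 8.485 − 0.154M.
The good is inferior where dQ/dM < 0. Setting dQ/dM = 0 gives M = 8.485 / 0.154 = 55.10.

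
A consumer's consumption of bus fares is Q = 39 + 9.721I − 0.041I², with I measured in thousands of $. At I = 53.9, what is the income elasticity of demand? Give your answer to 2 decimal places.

At I = 53.9: Q = 443.8483.
dQ/dI = 9.721 − 0.082I = 5.30120.
η = (dQ/dI)·(I/Q) = 5.30120 × (53.9/443.8483) = 0.64.

0.64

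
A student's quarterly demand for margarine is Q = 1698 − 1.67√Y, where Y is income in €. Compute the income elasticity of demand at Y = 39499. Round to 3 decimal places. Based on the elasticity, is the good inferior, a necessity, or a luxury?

-0.121 (inferior good)

At Y = 39499: Q = 1366.098.
dQ/dY = -1.67/(2√Y) = -0.00420139 at this income.
η = (dQ/dY)·(Y/Q) = -0.00420139 × (39499/1366.098) = -0.121.
Since η < 0, the good is an inferior good.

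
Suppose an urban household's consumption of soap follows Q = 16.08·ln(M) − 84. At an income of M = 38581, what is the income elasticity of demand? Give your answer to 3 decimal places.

0.187

At M = 38581: Q = 85.813.
dQ/dM = 16.08/M = 0.000416785 at this income.
η = (dQ/dM)·(M/Q) = 0.000416785 × (38581/85.813) = 0.187.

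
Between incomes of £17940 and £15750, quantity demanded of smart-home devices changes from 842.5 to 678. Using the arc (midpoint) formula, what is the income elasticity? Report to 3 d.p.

1.664

ΔQ = 678 − 842.5 = -164.5; midpoint Q̄ = (842.5 + 678)/2 = 760.25.
ΔI = 15750 − 17940 = -2190; midpoint Ī = (17940 + 15750)/2 = 16845.
η = (ΔQ/Q̄) ÷ (ΔI/Ī) = (-164.5/760.25) ÷ (-2190/16845) = 1.664.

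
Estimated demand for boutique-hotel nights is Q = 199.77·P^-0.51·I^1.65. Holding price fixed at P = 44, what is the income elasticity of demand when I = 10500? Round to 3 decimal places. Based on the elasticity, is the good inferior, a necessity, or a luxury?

1.650 (luxury)

For a multiplicative demand Q = A·P^α·I^β, the income elasticity is β everywhere.
Here β = 1.65, so η = 1.650.
Since η > 1, this is a luxury.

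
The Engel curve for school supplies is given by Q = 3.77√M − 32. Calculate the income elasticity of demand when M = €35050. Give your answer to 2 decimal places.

0.52

At M = 35050: Q = 673.806.
dQ/dM = 3.77/(2√M) = 0.0100686 at this income.
η = (dQ/dM)·(M/Q) = 0.0100686 × (35050/673.806) = 0.52.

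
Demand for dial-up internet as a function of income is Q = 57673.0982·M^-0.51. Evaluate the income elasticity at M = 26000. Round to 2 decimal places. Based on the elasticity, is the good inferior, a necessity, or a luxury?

-0.51 (inferior good)

For Q = A·M^β the income elasticity is constant and equal to β.
Here β = -0.51, so η = -0.51.
Since η < 0, the good is an inferior good.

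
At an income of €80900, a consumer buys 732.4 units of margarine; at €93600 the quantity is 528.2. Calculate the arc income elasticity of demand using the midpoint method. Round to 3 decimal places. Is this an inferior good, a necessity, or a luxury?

ΔQ = 528.2 − 732.4 = -204.2; midpoint Q̄ = (732.4 + 528.2)/2 = 630.3.
ΔI = 93600 − 80900 = 12700; midpoint Ī = (80900 + 93600)/2 = 87250.
η = (ΔQ/Q̄) ÷ (ΔI/Ī) = (-204.2/630.3) ÷ (12700/87250) = -2.226.
η < 0 ⇒ inferior good.

-2.226 (inferior good)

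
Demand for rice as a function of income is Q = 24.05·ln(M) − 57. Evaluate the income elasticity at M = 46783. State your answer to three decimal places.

0.119

At M = 46783: Q = 201.616.
dQ/dM = 24.05/M = 0.000514076 at this income.
η = (dQ/dM)·(M/Q) = 0.000514076 × (46783/201.616) = 0.119.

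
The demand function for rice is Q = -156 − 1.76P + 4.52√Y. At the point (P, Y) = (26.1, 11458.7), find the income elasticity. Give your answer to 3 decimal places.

0.858

At P = 26.1, Y = 11458.7: Q = 281.909.
Holding P constant, ∂Q/∂Y = 4.52/(2√Y) = 0.0211126.
η_Y = (∂Q/∂Y)·(Y/Q) = 0.0211126 × (11458.7/281.909) = 0.858.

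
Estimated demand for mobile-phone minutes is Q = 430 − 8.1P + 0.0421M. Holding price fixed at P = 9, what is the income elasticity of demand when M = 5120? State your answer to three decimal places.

0.376

At P = 9, M = 5120: Q = 572.652.
Holding P constant, ∂Q/∂M = 0.0421.
η_M = (∂Q/∂M)·(M/Q) = 0.0421 × (5120/572.652) = 0.376.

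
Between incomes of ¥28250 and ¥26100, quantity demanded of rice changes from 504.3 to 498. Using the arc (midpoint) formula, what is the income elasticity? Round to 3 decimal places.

0.159

ΔQ = 498 − 504.3 = -6.3; midpoint Q̄ = (504.3 + 498)/2 = 501.15.
ΔI = 26100 − 28250 = -2150; midpoint Ī = (28250 + 26100)/2 = 27175.
η = (ΔQ/Q̄) ÷ (ΔI/Ī) = (-6.3/501.15) ÷ (-2150/27175) = 0.159.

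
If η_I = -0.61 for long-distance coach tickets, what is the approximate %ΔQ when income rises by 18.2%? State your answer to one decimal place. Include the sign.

%ΔQ ≈ η × %ΔI = -0.61 × 18.2% = -11.1%.

-11.1%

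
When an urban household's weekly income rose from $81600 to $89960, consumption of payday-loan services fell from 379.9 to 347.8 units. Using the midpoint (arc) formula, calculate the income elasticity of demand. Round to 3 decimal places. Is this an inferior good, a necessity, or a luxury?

-0.905 (inferior good)

ΔQ = 347.8 − 379.9 = -32.1; midpoint Q̄ = (379.9 + 347.8)/2 = 363.85.
ΔI = 89960 − 81600 = 8360; midpoint Ī = (81600 + 89960)/2 = 85780.
η = (ΔQ/Q̄) ÷ (ΔI/Ī) = (-32.1/363.85) ÷ (8360/85780) = -0.905.
η < 0 ⇒ inferior good.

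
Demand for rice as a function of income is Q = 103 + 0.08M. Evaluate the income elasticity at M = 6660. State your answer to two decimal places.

0.84

At M = 6660: Q = 635.800.
dQ/dM = 0.08.
η = (dQ/dM)·(M/Q) = 0.08 × (6660/635.800) = 0.84.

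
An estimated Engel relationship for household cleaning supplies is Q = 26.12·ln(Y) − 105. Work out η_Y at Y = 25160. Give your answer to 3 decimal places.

0.164

At Y = 25160: Q = 159.674.
dQ/dY = 26.12/Y = 0.00103816 at this income.
η = (dQ/dY)·(Y/Q) = 0.00103816 × (25160/159.674) = 0.164.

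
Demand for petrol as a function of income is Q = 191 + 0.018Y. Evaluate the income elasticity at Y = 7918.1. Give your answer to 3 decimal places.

At Y = 7918.1: Q = 333.526.
dQ/dY = 0.018.
η = (dQ/dY)·(Y/Q) = 0.018 × (7918.1/333.526) = 0.427.

0.427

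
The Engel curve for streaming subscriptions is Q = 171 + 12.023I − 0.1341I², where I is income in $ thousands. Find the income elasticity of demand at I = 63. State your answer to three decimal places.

At I = 63: Q = 396.2061.
dQ/dI = 12.023 − 0.2682I = -4.87360.
η = (dQ/dI)·(I/Q) = -4.87360 × (63/396.2061) = -0.775.

-0.775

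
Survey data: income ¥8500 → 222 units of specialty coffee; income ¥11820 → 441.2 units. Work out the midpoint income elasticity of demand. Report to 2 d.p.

2.02

ΔQ = 441.2 − 222 = 219.2; midpoint Q̄ = (222 + 441.2)/2 = 331.6.
ΔI = 11820 − 8500 = 3320; midpoint Ī = (8500 + 11820)/2 = 10160.
η = (ΔQ/Q̄) ÷ (ΔI/Ī) = (219.2/331.6) ÷ (3320/10160) = 2.02.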